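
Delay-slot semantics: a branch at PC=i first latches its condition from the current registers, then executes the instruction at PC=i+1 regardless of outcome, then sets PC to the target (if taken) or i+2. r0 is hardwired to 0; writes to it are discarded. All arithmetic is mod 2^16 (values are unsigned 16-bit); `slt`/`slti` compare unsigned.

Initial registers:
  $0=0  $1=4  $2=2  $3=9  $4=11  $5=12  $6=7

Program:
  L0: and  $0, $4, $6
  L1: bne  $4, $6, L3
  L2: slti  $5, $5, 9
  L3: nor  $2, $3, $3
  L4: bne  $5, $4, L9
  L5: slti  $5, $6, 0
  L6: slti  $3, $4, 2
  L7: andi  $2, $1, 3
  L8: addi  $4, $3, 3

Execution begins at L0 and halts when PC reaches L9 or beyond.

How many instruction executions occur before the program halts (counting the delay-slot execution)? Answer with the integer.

6

PC=0  and  $0, $4, $6        | $0=0 $1=4 $2=2 $3=9 $4=11 $5=12 $6=7
PC=1  bne  $4, $6, L3        | $0=0 $1=4 $2=2 $3=9 $4=11 $5=12 $6=7  [TAKEN]
PC=2  slti  $5, $5, 9        | $0=0 $1=4 $2=2 $3=9 $4=11 $5=0 $6=7
PC=3  nor  $2, $3, $3        | $0=0 $1=4 $2=65526 $3=9 $4=11 $5=0 $6=7
PC=4  bne  $5, $4, L9        | $0=0 $1=4 $2=65526 $3=9 $4=11 $5=0 $6=7  [TAKEN]
PC=5  slti  $5, $6, 0        | $0=0 $1=4 $2=65526 $3=9 $4=11 $5=0 $6=7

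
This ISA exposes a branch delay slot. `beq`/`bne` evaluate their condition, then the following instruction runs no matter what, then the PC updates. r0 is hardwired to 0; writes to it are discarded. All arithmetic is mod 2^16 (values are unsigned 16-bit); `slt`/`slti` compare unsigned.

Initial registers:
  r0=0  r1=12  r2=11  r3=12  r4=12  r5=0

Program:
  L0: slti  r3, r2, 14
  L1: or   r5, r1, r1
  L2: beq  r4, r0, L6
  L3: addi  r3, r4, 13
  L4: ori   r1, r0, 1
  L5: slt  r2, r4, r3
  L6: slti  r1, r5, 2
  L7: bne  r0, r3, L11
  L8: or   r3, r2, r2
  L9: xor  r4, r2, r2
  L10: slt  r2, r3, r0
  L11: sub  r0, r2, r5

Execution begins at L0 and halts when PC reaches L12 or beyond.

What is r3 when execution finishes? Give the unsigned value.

1

  step pc=0: slti  r3, r2, 14  regs=(0,12,11,1,12,0)
  step pc=1: or   r5, r1, r1  regs=(0,12,11,1,12,12)
  step pc=2: beq  r4, r0, L6  cond=F  regs=(0,12,11,1,12,12)
  step pc=3: addi  r3, r4, 13  regs=(0,12,11,25,12,12)
  step pc=4: ori   r1, r0, 1  regs=(0,1,11,25,12,12)
  step pc=5: slt  r2, r4, r3  regs=(0,1,1,25,12,12)
  step pc=6: slti  r1, r5, 2  regs=(0,0,1,25,12,12)
  step pc=7: bne  r0, r3, L11  cond=T  regs=(0,0,1,25,12,12)
  step pc=8: or   r3, r2, r2  regs=(0,0,1,1,12,12)
  step pc=11: sub  r0, r2, r5  regs=(0,0,1,1,12,12)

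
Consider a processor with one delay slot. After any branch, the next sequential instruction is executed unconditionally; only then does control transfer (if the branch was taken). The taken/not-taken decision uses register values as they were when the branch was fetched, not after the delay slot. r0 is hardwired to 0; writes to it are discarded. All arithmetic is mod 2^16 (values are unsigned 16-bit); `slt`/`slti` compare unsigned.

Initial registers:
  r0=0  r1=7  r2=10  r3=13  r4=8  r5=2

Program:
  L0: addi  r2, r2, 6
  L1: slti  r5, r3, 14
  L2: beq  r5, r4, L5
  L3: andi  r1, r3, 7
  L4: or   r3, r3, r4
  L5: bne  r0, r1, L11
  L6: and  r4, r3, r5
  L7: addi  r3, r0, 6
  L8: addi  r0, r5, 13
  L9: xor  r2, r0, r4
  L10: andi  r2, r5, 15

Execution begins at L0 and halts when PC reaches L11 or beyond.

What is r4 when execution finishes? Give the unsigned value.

PC=0  addi  r2, r2, 6        | r0=0 r1=7 r2=16 r3=13 r4=8 r5=2
PC=1  slti  r5, r3, 14       | r0=0 r1=7 r2=16 r3=13 r4=8 r5=1
PC=2  beq  r5, r4, L5        | r0=0 r1=7 r2=16 r3=13 r4=8 r5=1  [not taken]
PC=3  andi  r1, r3, 7        | r0=0 r1=5 r2=16 r3=13 r4=8 r5=1
PC=4  or   r3, r3, r4        | r0=0 r1=5 r2=16 r3=13 r4=8 r5=1
PC=5  bne  r0, r1, L11       | r0=0 r1=5 r2=16 r3=13 r4=8 r5=1  [TAKEN]
PC=6  and  r4, r3, r5        | r0=0 r1=5 r2=16 r3=13 r4=1 r5=1

1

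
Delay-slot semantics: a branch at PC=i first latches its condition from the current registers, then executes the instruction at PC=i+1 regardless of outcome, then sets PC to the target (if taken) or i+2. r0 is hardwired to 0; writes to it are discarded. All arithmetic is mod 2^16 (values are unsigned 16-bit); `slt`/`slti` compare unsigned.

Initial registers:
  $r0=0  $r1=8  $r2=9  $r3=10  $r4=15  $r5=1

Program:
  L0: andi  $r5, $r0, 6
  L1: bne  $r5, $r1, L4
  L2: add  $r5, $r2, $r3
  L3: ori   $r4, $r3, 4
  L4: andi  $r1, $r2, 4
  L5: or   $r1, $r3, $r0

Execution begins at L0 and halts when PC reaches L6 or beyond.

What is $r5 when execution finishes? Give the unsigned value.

PC=0  andi  $r5, $r0, 6      | $r0=0 $r1=8 $r2=9 $r3=10 $r4=15 $r5=0
PC=1  bne  $r5, $r1, L4      | $r0=0 $r1=8 $r2=9 $r3=10 $r4=15 $r5=0  [TAKEN]
PC=2  add  $r5, $r2, $r3     | $r0=0 $r1=8 $r2=9 $r3=10 $r4=15 $r5=19
PC=4  andi  $r1, $r2, 4      | $r0=0 $r1=0 $r2=9 $r3=10 $r4=15 $r5=19
PC=5  or   $r1, $r3, $r0     | $r0=0 $r1=10 $r2=9 $r3=10 $r4=15 $r5=19

19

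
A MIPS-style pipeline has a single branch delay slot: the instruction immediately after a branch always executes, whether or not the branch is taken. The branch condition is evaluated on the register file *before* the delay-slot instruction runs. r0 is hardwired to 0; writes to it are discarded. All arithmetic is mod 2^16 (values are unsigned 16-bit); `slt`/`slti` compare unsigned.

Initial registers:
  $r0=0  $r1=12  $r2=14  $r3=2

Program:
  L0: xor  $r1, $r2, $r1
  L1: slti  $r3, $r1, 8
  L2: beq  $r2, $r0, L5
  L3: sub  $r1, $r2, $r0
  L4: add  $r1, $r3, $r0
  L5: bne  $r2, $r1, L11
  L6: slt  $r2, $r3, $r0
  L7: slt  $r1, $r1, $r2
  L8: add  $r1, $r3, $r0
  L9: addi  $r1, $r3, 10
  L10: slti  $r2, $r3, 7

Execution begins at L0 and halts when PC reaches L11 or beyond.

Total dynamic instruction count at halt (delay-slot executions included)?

#0 xor  $r1, $r2, $r1 ; 0/2/14/2
#1 slti  $r3, $r1, 8 ; 0/2/14/1
#2 beq  $r2, $r0, L5 ; 0/2/14/1 ; →fallthru
#3 sub  $r1, $r2, $r0 ; 0/14/14/1
#4 add  $r1, $r3, $r0 ; 0/1/14/1
#5 bne  $r2, $r1, L11 ; 0/1/14/1 ; →target
#6 slt  $r2, $r3, $r0 ; 0/1/0/1

7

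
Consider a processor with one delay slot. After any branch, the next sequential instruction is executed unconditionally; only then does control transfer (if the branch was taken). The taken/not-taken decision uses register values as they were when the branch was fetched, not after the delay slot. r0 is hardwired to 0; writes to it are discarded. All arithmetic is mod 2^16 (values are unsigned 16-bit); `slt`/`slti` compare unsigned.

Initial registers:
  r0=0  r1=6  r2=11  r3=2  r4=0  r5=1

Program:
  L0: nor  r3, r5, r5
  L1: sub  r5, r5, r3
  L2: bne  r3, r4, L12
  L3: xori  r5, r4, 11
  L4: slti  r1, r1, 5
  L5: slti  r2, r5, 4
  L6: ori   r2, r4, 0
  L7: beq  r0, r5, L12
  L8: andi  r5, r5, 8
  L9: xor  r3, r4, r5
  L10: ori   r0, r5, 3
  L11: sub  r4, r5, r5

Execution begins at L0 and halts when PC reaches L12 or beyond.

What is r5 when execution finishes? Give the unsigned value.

11

  step pc=0: nor  r3, r5, r5  regs=(0,6,11,65534,0,1)
  step pc=1: sub  r5, r5, r3  regs=(0,6,11,65534,0,3)
  step pc=2: bne  r3, r4, L12  cond=T  regs=(0,6,11,65534,0,3)
  step pc=3: xori  r5, r4, 11  regs=(0,6,11,65534,0,11)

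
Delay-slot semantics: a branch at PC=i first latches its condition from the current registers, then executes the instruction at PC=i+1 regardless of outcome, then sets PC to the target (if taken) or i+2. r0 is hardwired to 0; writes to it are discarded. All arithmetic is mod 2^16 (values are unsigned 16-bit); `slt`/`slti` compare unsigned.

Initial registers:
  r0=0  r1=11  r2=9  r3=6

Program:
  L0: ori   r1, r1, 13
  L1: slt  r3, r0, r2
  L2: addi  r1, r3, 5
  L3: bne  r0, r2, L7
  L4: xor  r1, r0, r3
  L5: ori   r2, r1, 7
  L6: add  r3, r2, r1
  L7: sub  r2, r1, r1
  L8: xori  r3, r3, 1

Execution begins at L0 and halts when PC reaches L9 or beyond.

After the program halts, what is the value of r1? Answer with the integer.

PC=0  ori   r1, r1, 13       | r0=0 r1=15 r2=9 r3=6
PC=1  slt  r3, r0, r2        | r0=0 r1=15 r2=9 r3=1
PC=2  addi  r1, r3, 5        | r0=0 r1=6 r2=9 r3=1
PC=3  bne  r0, r2, L7        | r0=0 r1=6 r2=9 r3=1  [TAKEN]
PC=4  xor  r1, r0, r3        | r0=0 r1=1 r2=9 r3=1
PC=7  sub  r2, r1, r1        | r0=0 r1=1 r2=0 r3=1
PC=8  xori  r3, r3, 1        | r0=0 r1=1 r2=0 r3=0

1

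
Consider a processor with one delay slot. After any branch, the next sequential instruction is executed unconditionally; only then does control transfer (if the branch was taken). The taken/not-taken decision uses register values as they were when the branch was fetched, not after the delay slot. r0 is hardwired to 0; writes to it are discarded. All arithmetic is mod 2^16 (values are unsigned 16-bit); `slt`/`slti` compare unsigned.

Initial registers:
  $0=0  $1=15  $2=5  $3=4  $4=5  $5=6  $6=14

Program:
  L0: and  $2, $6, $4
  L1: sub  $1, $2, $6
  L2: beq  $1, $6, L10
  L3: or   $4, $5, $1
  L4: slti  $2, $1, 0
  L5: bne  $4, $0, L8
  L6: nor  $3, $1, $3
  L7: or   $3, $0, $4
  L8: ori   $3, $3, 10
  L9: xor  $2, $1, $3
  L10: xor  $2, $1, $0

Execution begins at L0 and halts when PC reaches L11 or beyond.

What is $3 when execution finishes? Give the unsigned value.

  step pc=0: and  $2, $6, $4  regs=(0,15,4,4,5,6,14)
  step pc=1: sub  $1, $2, $6  regs=(0,65526,4,4,5,6,14)
  step pc=2: beq  $1, $6, L10  cond=F  regs=(0,65526,4,4,5,6,14)
  step pc=3: or   $4, $5, $1  regs=(0,65526,4,4,65526,6,14)
  step pc=4: slti  $2, $1, 0  regs=(0,65526,0,4,65526,6,14)
  step pc=5: bne  $4, $0, L8  cond=T  regs=(0,65526,0,4,65526,6,14)
  step pc=6: nor  $3, $1, $3  regs=(0,65526,0,9,65526,6,14)
  step pc=8: ori   $3, $3, 10  regs=(0,65526,0,11,65526,6,14)
  step pc=9: xor  $2, $1, $3  regs=(0,65526,65533,11,65526,6,14)
  step pc=10: xor  $2, $1, $0  regs=(0,65526,65526,11,65526,6,14)

11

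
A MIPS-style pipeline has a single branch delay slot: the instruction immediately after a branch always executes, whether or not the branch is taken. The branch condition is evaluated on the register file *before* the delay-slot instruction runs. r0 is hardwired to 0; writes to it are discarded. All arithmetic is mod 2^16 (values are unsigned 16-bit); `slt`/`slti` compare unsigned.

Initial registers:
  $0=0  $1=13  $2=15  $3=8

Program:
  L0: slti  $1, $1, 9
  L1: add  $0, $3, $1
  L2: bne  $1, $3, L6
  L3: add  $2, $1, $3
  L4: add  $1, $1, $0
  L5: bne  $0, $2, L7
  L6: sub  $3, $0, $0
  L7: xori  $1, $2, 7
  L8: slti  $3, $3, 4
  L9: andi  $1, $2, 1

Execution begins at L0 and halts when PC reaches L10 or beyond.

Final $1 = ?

0

  step pc=0: slti  $1, $1, 9  regs=(0,0,15,8)
  step pc=1: add  $0, $3, $1  regs=(0,0,15,8)
  step pc=2: bne  $1, $3, L6  cond=T  regs=(0,0,15,8)
  step pc=3: add  $2, $1, $3  regs=(0,0,8,8)
  step pc=6: sub  $3, $0, $0  regs=(0,0,8,0)
  step pc=7: xori  $1, $2, 7  regs=(0,15,8,0)
  step pc=8: slti  $3, $3, 4  regs=(0,15,8,1)
  step pc=9: andi  $1, $2, 1  regs=(0,0,8,1)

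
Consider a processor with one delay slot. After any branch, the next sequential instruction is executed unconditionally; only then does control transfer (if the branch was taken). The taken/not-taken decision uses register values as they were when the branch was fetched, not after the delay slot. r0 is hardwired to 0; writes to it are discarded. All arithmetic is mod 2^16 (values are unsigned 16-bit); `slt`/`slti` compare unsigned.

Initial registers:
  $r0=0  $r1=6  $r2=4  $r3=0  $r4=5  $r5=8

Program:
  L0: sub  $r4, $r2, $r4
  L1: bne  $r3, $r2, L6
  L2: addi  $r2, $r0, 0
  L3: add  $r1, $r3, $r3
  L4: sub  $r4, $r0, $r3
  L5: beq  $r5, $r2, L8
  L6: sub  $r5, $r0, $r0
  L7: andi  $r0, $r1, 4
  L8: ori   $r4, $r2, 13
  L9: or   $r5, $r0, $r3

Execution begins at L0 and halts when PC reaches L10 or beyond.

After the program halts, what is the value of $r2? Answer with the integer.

#0 sub  $r4, $r2, $r4 ; 0/6/4/0/65535/8
#1 bne  $r3, $r2, L6 ; 0/6/4/0/65535/8 ; →target
#2 addi  $r2, $r0, 0 ; 0/6/0/0/65535/8
#6 sub  $r5, $r0, $r0 ; 0/6/0/0/65535/0
#7 andi  $r0, $r1, 4 ; 0/6/0/0/65535/0
#8 ori   $r4, $r2, 13 ; 0/6/0/0/13/0
#9 or   $r5, $r0, $r3 ; 0/6/0/0/13/0

0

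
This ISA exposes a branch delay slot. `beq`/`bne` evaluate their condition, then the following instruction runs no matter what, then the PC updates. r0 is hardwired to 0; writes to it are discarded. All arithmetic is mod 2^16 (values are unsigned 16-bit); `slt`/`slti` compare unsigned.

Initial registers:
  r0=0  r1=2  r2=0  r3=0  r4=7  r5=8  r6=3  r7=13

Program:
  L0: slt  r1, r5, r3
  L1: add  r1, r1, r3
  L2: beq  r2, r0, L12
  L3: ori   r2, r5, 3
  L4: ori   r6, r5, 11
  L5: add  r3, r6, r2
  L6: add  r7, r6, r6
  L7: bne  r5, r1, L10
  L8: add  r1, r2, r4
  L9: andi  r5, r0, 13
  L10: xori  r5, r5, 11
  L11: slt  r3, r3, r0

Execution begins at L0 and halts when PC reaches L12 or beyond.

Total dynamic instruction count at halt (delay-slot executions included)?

#0 slt  r1, r5, r3 ; 0/0/0/0/7/8/3/13
#1 add  r1, r1, r3 ; 0/0/0/0/7/8/3/13
#2 beq  r2, r0, L12 ; 0/0/0/0/7/8/3/13 ; →target
#3 ori   r2, r5, 3 ; 0/0/11/0/7/8/3/13

4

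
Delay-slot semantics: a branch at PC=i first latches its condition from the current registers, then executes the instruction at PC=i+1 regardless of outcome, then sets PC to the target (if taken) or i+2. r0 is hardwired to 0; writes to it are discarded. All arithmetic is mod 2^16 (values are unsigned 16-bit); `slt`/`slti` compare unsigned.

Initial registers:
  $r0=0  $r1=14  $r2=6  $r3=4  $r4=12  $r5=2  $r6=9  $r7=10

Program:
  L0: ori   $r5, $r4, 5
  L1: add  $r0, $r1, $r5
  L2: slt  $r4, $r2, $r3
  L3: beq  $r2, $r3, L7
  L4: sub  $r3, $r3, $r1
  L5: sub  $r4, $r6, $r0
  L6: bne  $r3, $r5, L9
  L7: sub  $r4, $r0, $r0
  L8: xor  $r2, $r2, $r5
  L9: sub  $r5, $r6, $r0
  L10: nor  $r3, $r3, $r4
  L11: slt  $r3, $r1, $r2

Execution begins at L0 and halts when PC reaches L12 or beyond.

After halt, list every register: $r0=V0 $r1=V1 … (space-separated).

  step pc=0: ori   $r5, $r4, 5  regs=(0,14,6,4,12,13,9,10)
  step pc=1: add  $r0, $r1, $r5  regs=(0,14,6,4,12,13,9,10)
  step pc=2: slt  $r4, $r2, $r3  regs=(0,14,6,4,0,13,9,10)
  step pc=3: beq  $r2, $r3, L7  cond=F  regs=(0,14,6,4,0,13,9,10)
  step pc=4: sub  $r3, $r3, $r1  regs=(0,14,6,65526,0,13,9,10)
  step pc=5: sub  $r4, $r6, $r0  regs=(0,14,6,65526,9,13,9,10)
  step pc=6: bne  $r3, $r5, L9  cond=T  regs=(0,14,6,65526,9,13,9,10)
  step pc=7: sub  $r4, $r0, $r0  regs=(0,14,6,65526,0,13,9,10)
  step pc=9: sub  $r5, $r6, $r0  regs=(0,14,6,65526,0,9,9,10)
  step pc=10: nor  $r3, $r3, $r4  regs=(0,14,6,9,0,9,9,10)
  step pc=11: slt  $r3, $r1, $r2  regs=(0,14,6,0,0,9,9,10)

$r0=0 $r1=14 $r2=6 $r3=0 $r4=0 $r5=9 $r6=9 $r7=10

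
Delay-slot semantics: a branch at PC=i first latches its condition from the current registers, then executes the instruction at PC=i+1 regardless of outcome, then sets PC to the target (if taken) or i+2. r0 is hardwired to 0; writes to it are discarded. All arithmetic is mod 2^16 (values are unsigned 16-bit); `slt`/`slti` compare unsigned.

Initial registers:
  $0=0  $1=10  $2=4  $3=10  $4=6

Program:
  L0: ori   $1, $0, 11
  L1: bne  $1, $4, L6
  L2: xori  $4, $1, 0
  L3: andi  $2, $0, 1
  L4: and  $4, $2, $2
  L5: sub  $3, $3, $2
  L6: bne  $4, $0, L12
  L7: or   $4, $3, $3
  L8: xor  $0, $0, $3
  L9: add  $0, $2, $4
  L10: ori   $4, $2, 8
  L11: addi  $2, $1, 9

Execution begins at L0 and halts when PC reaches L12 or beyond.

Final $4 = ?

[0] ori   $1, $0, 11  →  {$0:0, $1:11, $2:4, $3:10, $4:6}
[1] bne  $1, $4, L6  →  {$0:0, $1:11, $2:4, $3:10, $4:6}  ⟨branch taken⟩
[2] xori  $4, $1, 0  →  {$0:0, $1:11, $2:4, $3:10, $4:11}
[6] bne  $4, $0, L12  →  {$0:0, $1:11, $2:4, $3:10, $4:11}  ⟨branch taken⟩
[7] or   $4, $3, $3  →  {$0:0, $1:11, $2:4, $3:10, $4:10}

10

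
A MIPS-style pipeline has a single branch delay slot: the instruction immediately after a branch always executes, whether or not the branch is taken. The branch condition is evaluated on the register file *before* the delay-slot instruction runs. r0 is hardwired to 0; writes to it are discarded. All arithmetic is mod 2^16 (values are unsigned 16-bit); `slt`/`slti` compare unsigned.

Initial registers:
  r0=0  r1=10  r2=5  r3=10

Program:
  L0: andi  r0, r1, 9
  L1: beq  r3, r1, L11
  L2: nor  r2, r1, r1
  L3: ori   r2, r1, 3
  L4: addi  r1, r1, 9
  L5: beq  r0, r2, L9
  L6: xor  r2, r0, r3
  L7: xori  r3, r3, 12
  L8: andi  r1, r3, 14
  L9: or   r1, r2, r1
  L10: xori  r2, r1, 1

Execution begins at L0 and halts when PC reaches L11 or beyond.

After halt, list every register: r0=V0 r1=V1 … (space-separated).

r0=0 r1=10 r2=65525 r3=10

#0 andi  r0, r1, 9 ; 0/10/5/10
#1 beq  r3, r1, L11 ; 0/10/5/10 ; →target
#2 nor  r2, r1, r1 ; 0/10/65525/10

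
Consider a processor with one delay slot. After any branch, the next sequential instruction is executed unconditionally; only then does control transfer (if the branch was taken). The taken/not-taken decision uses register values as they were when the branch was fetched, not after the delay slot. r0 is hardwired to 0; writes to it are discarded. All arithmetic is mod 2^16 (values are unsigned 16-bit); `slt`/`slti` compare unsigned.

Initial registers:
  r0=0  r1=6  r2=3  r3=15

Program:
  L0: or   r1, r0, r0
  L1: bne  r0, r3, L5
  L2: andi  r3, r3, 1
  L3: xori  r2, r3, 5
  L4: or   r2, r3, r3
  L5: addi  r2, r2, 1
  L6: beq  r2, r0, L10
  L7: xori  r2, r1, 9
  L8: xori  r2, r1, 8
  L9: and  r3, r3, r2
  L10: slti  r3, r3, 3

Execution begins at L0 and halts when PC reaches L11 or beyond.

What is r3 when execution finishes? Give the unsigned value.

#0 or   r1, r0, r0 ; 0/0/3/15
#1 bne  r0, r3, L5 ; 0/0/3/15 ; →target
#2 andi  r3, r3, 1 ; 0/0/3/1
#5 addi  r2, r2, 1 ; 0/0/4/1
#6 beq  r2, r0, L10 ; 0/0/4/1 ; →fallthru
#7 xori  r2, r1, 9 ; 0/0/9/1
#8 xori  r2, r1, 8 ; 0/0/8/1
#9 and  r3, r3, r2 ; 0/0/8/0
#10 slti  r3, r3, 3 ; 0/0/8/1

1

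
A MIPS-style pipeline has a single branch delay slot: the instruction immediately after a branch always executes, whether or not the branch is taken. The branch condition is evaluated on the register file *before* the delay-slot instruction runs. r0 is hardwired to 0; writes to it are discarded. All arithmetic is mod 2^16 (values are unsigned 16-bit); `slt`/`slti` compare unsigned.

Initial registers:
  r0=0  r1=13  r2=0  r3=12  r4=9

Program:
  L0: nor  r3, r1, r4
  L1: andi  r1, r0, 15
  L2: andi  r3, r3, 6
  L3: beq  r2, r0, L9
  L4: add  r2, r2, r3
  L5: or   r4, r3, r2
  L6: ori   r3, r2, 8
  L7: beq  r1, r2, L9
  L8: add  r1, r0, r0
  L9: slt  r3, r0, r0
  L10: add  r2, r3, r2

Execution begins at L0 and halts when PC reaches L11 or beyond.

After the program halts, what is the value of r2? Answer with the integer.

  step pc=0: nor  r3, r1, r4  regs=(0,13,0,65522,9)
  step pc=1: andi  r1, r0, 15  regs=(0,0,0,65522,9)
  step pc=2: andi  r3, r3, 6  regs=(0,0,0,2,9)
  step pc=3: beq  r2, r0, L9  cond=T  regs=(0,0,0,2,9)
  step pc=4: add  r2, r2, r3  regs=(0,0,2,2,9)
  step pc=9: slt  r3, r0, r0  regs=(0,0,2,0,9)
  step pc=10: add  r2, r3, r2  regs=(0,0,2,0,9)

2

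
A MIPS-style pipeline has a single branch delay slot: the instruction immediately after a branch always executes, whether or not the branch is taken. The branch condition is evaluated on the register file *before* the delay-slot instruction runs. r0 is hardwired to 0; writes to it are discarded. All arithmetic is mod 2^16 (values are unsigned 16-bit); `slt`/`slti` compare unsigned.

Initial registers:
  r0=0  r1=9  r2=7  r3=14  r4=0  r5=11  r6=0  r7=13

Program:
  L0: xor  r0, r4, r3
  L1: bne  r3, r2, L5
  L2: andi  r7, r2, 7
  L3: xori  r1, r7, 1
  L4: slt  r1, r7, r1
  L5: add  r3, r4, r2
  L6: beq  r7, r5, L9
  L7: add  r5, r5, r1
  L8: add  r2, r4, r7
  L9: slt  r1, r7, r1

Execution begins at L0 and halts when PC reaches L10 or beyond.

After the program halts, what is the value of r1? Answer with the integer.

PC=0  xor  r0, r4, r3        | r0=0 r1=9 r2=7 r3=14 r4=0 r5=11 r6=0 r7=13
PC=1  bne  r3, r2, L5        | r0=0 r1=9 r2=7 r3=14 r4=0 r5=11 r6=0 r7=13  [TAKEN]
PC=2  andi  r7, r2, 7        | r0=0 r1=9 r2=7 r3=14 r4=0 r5=11 r6=0 r7=7
PC=5  add  r3, r4, r2        | r0=0 r1=9 r2=7 r3=7 r4=0 r5=11 r6=0 r7=7
PC=6  beq  r7, r5, L9        | r0=0 r1=9 r2=7 r3=7 r4=0 r5=11 r6=0 r7=7  [not taken]
PC=7  add  r5, r5, r1        | r0=0 r1=9 r2=7 r3=7 r4=0 r5=20 r6=0 r7=7
PC=8  add  r2, r4, r7        | r0=0 r1=9 r2=7 r3=7 r4=0 r5=20 r6=0 r7=7
PC=9  slt  r1, r7, r1        | r0=0 r1=1 r2=7 r3=7 r4=0 r5=20 r6=0 r7=7

1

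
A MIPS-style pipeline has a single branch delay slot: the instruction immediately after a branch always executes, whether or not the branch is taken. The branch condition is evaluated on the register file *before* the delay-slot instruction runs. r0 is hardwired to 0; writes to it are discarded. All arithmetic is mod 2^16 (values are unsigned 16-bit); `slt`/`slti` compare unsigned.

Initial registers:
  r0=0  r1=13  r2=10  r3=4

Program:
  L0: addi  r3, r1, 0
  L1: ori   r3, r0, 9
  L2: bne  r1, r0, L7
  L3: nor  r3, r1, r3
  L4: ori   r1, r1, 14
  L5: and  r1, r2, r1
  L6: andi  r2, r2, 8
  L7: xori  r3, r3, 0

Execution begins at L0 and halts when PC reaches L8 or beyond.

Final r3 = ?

65522

[0] addi  r3, r1, 0  →  {r0:0, r1:13, r2:10, r3:13}
[1] ori   r3, r0, 9  →  {r0:0, r1:13, r2:10, r3:9}
[2] bne  r1, r0, L7  →  {r0:0, r1:13, r2:10, r3:9}  ⟨branch taken⟩
[3] nor  r3, r1, r3  →  {r0:0, r1:13, r2:10, r3:65522}
[7] xori  r3, r3, 0  →  {r0:0, r1:13, r2:10, r3:65522}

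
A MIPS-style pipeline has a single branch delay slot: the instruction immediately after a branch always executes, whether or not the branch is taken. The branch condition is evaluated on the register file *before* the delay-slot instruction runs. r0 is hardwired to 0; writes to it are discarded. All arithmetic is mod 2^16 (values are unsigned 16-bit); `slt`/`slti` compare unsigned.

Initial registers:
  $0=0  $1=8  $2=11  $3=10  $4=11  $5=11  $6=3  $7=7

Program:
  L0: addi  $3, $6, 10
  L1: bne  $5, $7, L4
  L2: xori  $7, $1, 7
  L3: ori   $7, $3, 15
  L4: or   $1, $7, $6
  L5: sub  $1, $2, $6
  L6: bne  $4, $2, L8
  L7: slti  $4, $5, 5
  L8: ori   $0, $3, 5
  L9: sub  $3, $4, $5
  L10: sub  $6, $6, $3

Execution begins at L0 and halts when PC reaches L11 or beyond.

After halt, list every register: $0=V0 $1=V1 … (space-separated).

#0 addi  $3, $6, 10 ; 0/8/11/13/11/11/3/7
#1 bne  $5, $7, L4 ; 0/8/11/13/11/11/3/7 ; →target
#2 xori  $7, $1, 7 ; 0/8/11/13/11/11/3/15
#4 or   $1, $7, $6 ; 0/15/11/13/11/11/3/15
#5 sub  $1, $2, $6 ; 0/8/11/13/11/11/3/15
#6 bne  $4, $2, L8 ; 0/8/11/13/11/11/3/15 ; →fallthru
#7 slti  $4, $5, 5 ; 0/8/11/13/0/11/3/15
#8 ori   $0, $3, 5 ; 0/8/11/13/0/11/3/15
#9 sub  $3, $4, $5 ; 0/8/11/65525/0/11/3/15
#10 sub  $6, $6, $3 ; 0/8/11/65525/0/11/14/15

$0=0 $1=8 $2=11 $3=65525 $4=0 $5=11 $6=14 $7=15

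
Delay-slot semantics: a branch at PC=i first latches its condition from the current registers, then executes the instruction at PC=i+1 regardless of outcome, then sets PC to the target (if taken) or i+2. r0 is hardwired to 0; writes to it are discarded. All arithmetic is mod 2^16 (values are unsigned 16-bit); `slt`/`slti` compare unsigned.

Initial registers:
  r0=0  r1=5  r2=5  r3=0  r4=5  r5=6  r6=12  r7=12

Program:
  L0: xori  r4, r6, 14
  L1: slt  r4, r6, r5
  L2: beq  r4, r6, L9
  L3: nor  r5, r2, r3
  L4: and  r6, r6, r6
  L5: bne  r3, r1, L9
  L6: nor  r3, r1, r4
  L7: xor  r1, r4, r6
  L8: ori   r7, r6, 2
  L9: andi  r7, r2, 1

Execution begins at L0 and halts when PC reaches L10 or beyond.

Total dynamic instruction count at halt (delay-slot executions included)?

8

PC=0  xori  r4, r6, 14       | r0=0 r1=5 r2=5 r3=0 r4=2 r5=6 r6=12 r7=12
PC=1  slt  r4, r6, r5        | r0=0 r1=5 r2=5 r3=0 r4=0 r5=6 r6=12 r7=12
PC=2  beq  r4, r6, L9        | r0=0 r1=5 r2=5 r3=0 r4=0 r5=6 r6=12 r7=12  [not taken]
PC=3  nor  r5, r2, r3        | r0=0 r1=5 r2=5 r3=0 r4=0 r5=65530 r6=12 r7=12
PC=4  and  r6, r6, r6        | r0=0 r1=5 r2=5 r3=0 r4=0 r5=65530 r6=12 r7=12
PC=5  bne  r3, r1, L9        | r0=0 r1=5 r2=5 r3=0 r4=0 r5=65530 r6=12 r7=12  [TAKEN]
PC=6  nor  r3, r1, r4        | r0=0 r1=5 r2=5 r3=65530 r4=0 r5=65530 r6=12 r7=12
PC=9  andi  r7, r2, 1        | r0=0 r1=5 r2=5 r3=65530 r4=0 r5=65530 r6=12 r7=1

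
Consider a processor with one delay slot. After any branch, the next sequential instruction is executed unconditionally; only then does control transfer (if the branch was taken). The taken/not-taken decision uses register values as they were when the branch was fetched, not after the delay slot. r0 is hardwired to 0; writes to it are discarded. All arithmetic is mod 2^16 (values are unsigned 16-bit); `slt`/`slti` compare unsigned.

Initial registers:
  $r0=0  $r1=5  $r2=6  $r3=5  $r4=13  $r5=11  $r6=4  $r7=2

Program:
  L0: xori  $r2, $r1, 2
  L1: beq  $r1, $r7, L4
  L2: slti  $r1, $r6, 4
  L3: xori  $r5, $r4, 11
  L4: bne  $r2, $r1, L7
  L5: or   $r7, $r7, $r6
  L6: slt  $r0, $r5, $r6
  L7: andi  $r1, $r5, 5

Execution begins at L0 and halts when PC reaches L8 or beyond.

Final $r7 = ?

#0 xori  $r2, $r1, 2 ; 0/5/7/5/13/11/4/2
#1 beq  $r1, $r7, L4 ; 0/5/7/5/13/11/4/2 ; →fallthru
#2 slti  $r1, $r6, 4 ; 0/0/7/5/13/11/4/2
#3 xori  $r5, $r4, 11 ; 0/0/7/5/13/6/4/2
#4 bne  $r2, $r1, L7 ; 0/0/7/5/13/6/4/2 ; →target
#5 or   $r7, $r7, $r6 ; 0/0/7/5/13/6/4/6
#7 andi  $r1, $r5, 5 ; 0/4/7/5/13/6/4/6

6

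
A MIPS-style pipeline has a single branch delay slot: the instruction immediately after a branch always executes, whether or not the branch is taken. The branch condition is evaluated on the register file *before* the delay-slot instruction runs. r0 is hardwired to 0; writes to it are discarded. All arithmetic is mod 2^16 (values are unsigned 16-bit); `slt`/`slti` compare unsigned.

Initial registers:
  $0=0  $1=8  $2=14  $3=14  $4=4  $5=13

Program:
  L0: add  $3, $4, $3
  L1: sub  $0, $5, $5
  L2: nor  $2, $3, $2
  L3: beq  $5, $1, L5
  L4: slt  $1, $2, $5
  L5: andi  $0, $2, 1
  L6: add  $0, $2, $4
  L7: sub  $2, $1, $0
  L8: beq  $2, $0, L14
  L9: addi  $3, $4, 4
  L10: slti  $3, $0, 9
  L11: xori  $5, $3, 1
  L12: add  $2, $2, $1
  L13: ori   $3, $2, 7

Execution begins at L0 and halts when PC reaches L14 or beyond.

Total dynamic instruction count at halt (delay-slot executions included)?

10

  step pc=0: add  $3, $4, $3  regs=(0,8,14,18,4,13)
  step pc=1: sub  $0, $5, $5  regs=(0,8,14,18,4,13)
  step pc=2: nor  $2, $3, $2  regs=(0,8,65505,18,4,13)
  step pc=3: beq  $5, $1, L5  cond=F  regs=(0,8,65505,18,4,13)
  step pc=4: slt  $1, $2, $5  regs=(0,0,65505,18,4,13)
  step pc=5: andi  $0, $2, 1  regs=(0,0,65505,18,4,13)
  step pc=6: add  $0, $2, $4  regs=(0,0,65505,18,4,13)
  step pc=7: sub  $2, $1, $0  regs=(0,0,0,18,4,13)
  step pc=8: beq  $2, $0, L14  cond=T  regs=(0,0,0,18,4,13)
  step pc=9: addi  $3, $4, 4  regs=(0,0,0,8,4,13)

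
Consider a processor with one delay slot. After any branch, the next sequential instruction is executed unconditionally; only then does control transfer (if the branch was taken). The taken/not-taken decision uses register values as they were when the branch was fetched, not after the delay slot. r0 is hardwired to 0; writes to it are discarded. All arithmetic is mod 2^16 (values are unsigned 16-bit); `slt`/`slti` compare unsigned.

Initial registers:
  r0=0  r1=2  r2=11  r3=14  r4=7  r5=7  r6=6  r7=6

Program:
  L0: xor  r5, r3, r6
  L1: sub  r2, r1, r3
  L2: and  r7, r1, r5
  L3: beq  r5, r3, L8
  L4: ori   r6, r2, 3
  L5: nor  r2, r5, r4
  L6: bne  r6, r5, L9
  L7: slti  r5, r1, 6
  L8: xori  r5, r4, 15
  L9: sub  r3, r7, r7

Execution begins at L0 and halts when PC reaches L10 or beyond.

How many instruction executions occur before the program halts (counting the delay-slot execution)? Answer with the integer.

PC=0  xor  r5, r3, r6        | r0=0 r1=2 r2=11 r3=14 r4=7 r5=8 r6=6 r7=6
PC=1  sub  r2, r1, r3        | r0=0 r1=2 r2=65524 r3=14 r4=7 r5=8 r6=6 r7=6
PC=2  and  r7, r1, r5        | r0=0 r1=2 r2=65524 r3=14 r4=7 r5=8 r6=6 r7=0
PC=3  beq  r5, r3, L8        | r0=0 r1=2 r2=65524 r3=14 r4=7 r5=8 r6=6 r7=0  [not taken]
PC=4  ori   r6, r2, 3        | r0=0 r1=2 r2=65524 r3=14 r4=7 r5=8 r6=65527 r7=0
PC=5  nor  r2, r5, r4        | r0=0 r1=2 r2=65520 r3=14 r4=7 r5=8 r6=65527 r7=0
PC=6  bne  r6, r5, L9        | r0=0 r1=2 r2=65520 r3=14 r4=7 r5=8 r6=65527 r7=0  [TAKEN]
PC=7  slti  r5, r1, 6        | r0=0 r1=2 r2=65520 r3=14 r4=7 r5=1 r6=65527 r7=0
PC=9  sub  r3, r7, r7        | r0=0 r1=2 r2=65520 r3=0 r4=7 r5=1 r6=65527 r7=0

9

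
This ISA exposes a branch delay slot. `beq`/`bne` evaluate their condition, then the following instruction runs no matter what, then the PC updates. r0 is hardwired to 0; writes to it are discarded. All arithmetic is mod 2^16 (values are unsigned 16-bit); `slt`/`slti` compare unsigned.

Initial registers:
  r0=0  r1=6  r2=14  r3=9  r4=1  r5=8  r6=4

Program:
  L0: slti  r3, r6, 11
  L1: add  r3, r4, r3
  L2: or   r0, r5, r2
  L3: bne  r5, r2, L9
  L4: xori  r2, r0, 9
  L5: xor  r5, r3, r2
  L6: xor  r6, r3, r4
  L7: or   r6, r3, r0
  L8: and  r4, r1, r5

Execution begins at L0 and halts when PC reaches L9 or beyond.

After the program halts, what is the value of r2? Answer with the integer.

PC=0  slti  r3, r6, 11       | r0=0 r1=6 r2=14 r3=1 r4=1 r5=8 r6=4
PC=1  add  r3, r4, r3        | r0=0 r1=6 r2=14 r3=2 r4=1 r5=8 r6=4
PC=2  or   r0, r5, r2        | r0=0 r1=6 r2=14 r3=2 r4=1 r5=8 r6=4
PC=3  bne  r5, r2, L9        | r0=0 r1=6 r2=14 r3=2 r4=1 r5=8 r6=4  [TAKEN]
PC=4  xori  r2, r0, 9        | r0=0 r1=6 r2=9 r3=2 r4=1 r5=8 r6=4

9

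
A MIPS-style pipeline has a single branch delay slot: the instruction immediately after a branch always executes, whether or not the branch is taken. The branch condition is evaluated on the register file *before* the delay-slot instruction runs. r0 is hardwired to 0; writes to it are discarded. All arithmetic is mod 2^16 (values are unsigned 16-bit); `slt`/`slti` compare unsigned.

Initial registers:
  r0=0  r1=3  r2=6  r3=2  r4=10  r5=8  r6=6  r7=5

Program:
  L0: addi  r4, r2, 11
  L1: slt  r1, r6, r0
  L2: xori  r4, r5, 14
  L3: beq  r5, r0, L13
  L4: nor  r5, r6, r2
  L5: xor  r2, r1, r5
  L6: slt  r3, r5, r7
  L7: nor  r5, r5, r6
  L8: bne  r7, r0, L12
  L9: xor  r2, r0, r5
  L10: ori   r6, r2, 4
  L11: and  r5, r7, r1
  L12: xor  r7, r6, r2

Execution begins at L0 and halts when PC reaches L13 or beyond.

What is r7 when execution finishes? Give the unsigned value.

#0 addi  r4, r2, 11 ; 0/3/6/2/17/8/6/5
#1 slt  r1, r6, r0 ; 0/0/6/2/17/8/6/5
#2 xori  r4, r5, 14 ; 0/0/6/2/6/8/6/5
#3 beq  r5, r0, L13 ; 0/0/6/2/6/8/6/5 ; →fallthru
#4 nor  r5, r6, r2 ; 0/0/6/2/6/65529/6/5
#5 xor  r2, r1, r5 ; 0/0/65529/2/6/65529/6/5
#6 slt  r3, r5, r7 ; 0/0/65529/0/6/65529/6/5
#7 nor  r5, r5, r6 ; 0/0/65529/0/6/0/6/5
#8 bne  r7, r0, L12 ; 0/0/65529/0/6/0/6/5 ; →target
#9 xor  r2, r0, r5 ; 0/0/0/0/6/0/6/5
#12 xor  r7, r6, r2 ; 0/0/0/0/6/0/6/6

6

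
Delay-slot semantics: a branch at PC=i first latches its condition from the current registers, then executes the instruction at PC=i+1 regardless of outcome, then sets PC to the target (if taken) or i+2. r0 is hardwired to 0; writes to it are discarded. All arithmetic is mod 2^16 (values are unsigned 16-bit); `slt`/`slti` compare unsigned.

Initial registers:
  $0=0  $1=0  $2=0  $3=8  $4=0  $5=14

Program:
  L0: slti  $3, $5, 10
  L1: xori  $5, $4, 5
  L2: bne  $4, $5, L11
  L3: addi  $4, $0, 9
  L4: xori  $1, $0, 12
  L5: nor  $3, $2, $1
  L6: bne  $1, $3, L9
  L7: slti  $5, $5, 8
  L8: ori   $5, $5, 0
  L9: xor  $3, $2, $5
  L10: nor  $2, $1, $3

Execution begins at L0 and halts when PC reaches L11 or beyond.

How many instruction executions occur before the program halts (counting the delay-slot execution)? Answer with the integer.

4

#0 slti  $3, $5, 10 ; 0/0/0/0/0/14
#1 xori  $5, $4, 5 ; 0/0/0/0/0/5
#2 bne  $4, $5, L11 ; 0/0/0/0/0/5 ; →target
#3 addi  $4, $0, 9 ; 0/0/0/0/9/5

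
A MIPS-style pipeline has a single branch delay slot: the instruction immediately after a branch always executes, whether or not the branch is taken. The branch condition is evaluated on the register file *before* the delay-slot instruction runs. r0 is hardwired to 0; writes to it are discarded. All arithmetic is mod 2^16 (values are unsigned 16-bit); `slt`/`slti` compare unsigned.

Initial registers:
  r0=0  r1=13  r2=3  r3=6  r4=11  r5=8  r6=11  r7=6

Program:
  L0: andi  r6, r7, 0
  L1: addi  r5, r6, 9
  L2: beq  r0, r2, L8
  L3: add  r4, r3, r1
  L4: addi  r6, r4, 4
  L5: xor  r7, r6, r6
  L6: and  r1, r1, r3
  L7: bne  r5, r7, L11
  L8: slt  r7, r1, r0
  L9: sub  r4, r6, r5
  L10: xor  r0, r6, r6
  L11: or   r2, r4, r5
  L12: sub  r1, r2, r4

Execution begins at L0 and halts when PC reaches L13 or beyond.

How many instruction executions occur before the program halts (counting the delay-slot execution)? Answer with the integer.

  step pc=0: andi  r6, r7, 0  regs=(0,13,3,6,11,8,0,6)
  step pc=1: addi  r5, r6, 9  regs=(0,13,3,6,11,9,0,6)
  step pc=2: beq  r0, r2, L8  cond=F  regs=(0,13,3,6,11,9,0,6)
  step pc=3: add  r4, r3, r1  regs=(0,13,3,6,19,9,0,6)
  step pc=4: addi  r6, r4, 4  regs=(0,13,3,6,19,9,23,6)
  step pc=5: xor  r7, r6, r6  regs=(0,13,3,6,19,9,23,0)
  step pc=6: and  r1, r1, r3  regs=(0,4,3,6,19,9,23,0)
  step pc=7: bne  r5, r7, L11  cond=T  regs=(0,4,3,6,19,9,23,0)
  step pc=8: slt  r7, r1, r0  regs=(0,4,3,6,19,9,23,0)
  step pc=11: or   r2, r4, r5  regs=(0,4,27,6,19,9,23,0)
  step pc=12: sub  r1, r2, r4  regs=(0,8,27,6,19,9,23,0)

11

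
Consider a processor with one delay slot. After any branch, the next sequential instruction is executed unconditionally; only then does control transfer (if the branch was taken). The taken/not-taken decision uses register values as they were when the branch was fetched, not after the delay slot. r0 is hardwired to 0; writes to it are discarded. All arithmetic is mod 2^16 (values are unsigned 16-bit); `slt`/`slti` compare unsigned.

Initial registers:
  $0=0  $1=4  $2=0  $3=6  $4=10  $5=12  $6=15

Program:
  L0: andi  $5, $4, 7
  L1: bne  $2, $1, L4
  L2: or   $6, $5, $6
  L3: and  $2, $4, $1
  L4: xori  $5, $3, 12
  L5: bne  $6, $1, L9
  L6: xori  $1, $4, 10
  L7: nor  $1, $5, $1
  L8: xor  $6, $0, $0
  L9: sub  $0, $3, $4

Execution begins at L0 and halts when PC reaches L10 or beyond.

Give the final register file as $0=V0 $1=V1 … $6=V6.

  step pc=0: andi  $5, $4, 7  regs=(0,4,0,6,10,2,15)
  step pc=1: bne  $2, $1, L4  cond=T  regs=(0,4,0,6,10,2,15)
  step pc=2: or   $6, $5, $6  regs=(0,4,0,6,10,2,15)
  step pc=4: xori  $5, $3, 12  regs=(0,4,0,6,10,10,15)
  step pc=5: bne  $6, $1, L9  cond=T  regs=(0,4,0,6,10,10,15)
  step pc=6: xori  $1, $4, 10  regs=(0,0,0,6,10,10,15)
  step pc=9: sub  $0, $3, $4  regs=(0,0,0,6,10,10,15)

$0=0 $1=0 $2=0 $3=6 $4=10 $5=10 $6=15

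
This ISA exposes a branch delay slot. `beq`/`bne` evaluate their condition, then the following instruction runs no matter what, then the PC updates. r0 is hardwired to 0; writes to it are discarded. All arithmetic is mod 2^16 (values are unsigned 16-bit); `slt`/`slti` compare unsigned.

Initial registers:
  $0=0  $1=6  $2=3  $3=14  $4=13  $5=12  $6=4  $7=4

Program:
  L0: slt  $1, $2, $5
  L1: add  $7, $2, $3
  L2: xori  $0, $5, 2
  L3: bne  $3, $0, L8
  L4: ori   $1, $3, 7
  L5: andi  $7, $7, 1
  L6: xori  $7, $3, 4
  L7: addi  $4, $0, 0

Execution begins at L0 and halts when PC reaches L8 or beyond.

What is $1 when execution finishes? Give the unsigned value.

  step pc=0: slt  $1, $2, $5  regs=(0,1,3,14,13,12,4,4)
  step pc=1: add  $7, $2, $3  regs=(0,1,3,14,13,12,4,17)
  step pc=2: xori  $0, $5, 2  regs=(0,1,3,14,13,12,4,17)
  step pc=3: bne  $3, $0, L8  cond=T  regs=(0,1,3,14,13,12,4,17)
  step pc=4: ori   $1, $3, 7  regs=(0,15,3,14,13,12,4,17)

15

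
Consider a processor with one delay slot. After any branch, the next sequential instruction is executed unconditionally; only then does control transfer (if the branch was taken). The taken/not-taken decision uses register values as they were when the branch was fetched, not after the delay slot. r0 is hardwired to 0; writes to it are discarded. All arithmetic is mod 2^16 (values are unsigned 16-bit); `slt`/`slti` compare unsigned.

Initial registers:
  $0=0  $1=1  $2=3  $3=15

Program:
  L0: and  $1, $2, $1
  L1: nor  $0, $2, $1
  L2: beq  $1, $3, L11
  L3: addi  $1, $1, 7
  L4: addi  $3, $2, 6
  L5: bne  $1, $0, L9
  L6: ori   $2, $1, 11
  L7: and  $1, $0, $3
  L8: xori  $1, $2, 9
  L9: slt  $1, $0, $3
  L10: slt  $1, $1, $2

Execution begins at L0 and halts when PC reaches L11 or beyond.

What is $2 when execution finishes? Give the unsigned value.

11

#0 and  $1, $2, $1 ; 0/1/3/15
#1 nor  $0, $2, $1 ; 0/1/3/15
#2 beq  $1, $3, L11 ; 0/1/3/15 ; →fallthru
#3 addi  $1, $1, 7 ; 0/8/3/15
#4 addi  $3, $2, 6 ; 0/8/3/9
#5 bne  $1, $0, L9 ; 0/8/3/9 ; →target
#6 ori   $2, $1, 11 ; 0/8/11/9
#9 slt  $1, $0, $3 ; 0/1/11/9
#10 slt  $1, $1, $2 ; 0/1/11/9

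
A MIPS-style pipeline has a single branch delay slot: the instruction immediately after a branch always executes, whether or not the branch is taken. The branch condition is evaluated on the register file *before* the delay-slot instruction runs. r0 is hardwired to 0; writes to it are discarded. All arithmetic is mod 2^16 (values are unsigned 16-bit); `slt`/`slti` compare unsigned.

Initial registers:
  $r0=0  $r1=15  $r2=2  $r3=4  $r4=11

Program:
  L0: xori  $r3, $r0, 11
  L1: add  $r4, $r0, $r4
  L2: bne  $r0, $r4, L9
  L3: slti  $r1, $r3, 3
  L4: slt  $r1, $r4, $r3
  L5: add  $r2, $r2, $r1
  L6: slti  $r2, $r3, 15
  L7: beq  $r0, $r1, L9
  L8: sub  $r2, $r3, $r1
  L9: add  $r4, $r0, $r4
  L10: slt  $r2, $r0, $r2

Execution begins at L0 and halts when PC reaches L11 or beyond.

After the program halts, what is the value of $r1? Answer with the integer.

0

  step pc=0: xori  $r3, $r0, 11  regs=(0,15,2,11,11)
  step pc=1: add  $r4, $r0, $r4  regs=(0,15,2,11,11)
  step pc=2: bne  $r0, $r4, L9  cond=T  regs=(0,15,2,11,11)
  step pc=3: slti  $r1, $r3, 3  regs=(0,0,2,11,11)
  step pc=9: add  $r4, $r0, $r4  regs=(0,0,2,11,11)
  step pc=10: slt  $r2, $r0, $r2  regs=(0,0,1,11,11)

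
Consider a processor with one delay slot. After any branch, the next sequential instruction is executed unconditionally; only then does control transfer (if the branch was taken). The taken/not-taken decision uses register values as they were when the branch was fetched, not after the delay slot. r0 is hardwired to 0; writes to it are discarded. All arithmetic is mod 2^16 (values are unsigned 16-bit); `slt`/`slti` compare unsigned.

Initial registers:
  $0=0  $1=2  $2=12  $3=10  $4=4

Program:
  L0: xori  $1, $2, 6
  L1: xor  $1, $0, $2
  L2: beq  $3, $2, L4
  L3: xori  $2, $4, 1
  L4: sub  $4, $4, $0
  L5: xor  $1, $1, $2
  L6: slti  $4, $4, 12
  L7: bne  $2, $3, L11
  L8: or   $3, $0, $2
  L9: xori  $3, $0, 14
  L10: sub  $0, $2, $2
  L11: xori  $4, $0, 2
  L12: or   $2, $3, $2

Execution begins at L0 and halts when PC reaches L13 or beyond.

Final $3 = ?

#0 xori  $1, $2, 6 ; 0/10/12/10/4
#1 xor  $1, $0, $2 ; 0/12/12/10/4
#2 beq  $3, $2, L4 ; 0/12/12/10/4 ; →fallthru
#3 xori  $2, $4, 1 ; 0/12/5/10/4
#4 sub  $4, $4, $0 ; 0/12/5/10/4
#5 xor  $1, $1, $2 ; 0/9/5/10/4
#6 slti  $4, $4, 12 ; 0/9/5/10/1
#7 bne  $2, $3, L11 ; 0/9/5/10/1 ; →target
#8 or   $3, $0, $2 ; 0/9/5/5/1
#11 xori  $4, $0, 2 ; 0/9/5/5/2
#12 or   $2, $3, $2 ; 0/9/5/5/2

5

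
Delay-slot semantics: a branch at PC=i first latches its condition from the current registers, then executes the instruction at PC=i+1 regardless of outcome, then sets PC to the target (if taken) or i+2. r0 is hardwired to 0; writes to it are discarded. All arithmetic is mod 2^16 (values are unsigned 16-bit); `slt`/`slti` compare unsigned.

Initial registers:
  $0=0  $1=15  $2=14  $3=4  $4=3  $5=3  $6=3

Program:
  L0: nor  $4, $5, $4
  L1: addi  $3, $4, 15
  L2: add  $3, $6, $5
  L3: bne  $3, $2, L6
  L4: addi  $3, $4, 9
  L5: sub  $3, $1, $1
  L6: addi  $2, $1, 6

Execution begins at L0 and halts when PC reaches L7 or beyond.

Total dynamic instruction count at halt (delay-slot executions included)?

6

PC=0  nor  $4, $5, $4        | $0=0 $1=15 $2=14 $3=4 $4=65532 $5=3 $6=3
PC=1  addi  $3, $4, 15       | $0=0 $1=15 $2=14 $3=11 $4=65532 $5=3 $6=3
PC=2  add  $3, $6, $5        | $0=0 $1=15 $2=14 $3=6 $4=65532 $5=3 $6=3
PC=3  bne  $3, $2, L6        | $0=0 $1=15 $2=14 $3=6 $4=65532 $5=3 $6=3  [TAKEN]
PC=4  addi  $3, $4, 9        | $0=0 $1=15 $2=14 $3=5 $4=65532 $5=3 $6=3
PC=6  addi  $2, $1, 6        | $0=0 $1=15 $2=21 $3=5 $4=65532 $5=3 $6=3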